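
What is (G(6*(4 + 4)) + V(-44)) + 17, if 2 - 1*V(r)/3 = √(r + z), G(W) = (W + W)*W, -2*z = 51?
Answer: 4631 - 3*I*√278/2 ≈ 4631.0 - 25.01*I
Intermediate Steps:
z = -51/2 (z = -½*51 = -51/2 ≈ -25.500)
G(W) = 2*W² (G(W) = (2*W)*W = 2*W²)
V(r) = 6 - 3*√(-51/2 + r) (V(r) = 6 - 3*√(r - 51/2) = 6 - 3*√(-51/2 + r))
(G(6*(4 + 4)) + V(-44)) + 17 = (2*(6*(4 + 4))² + (6 - 3*√(-102 + 4*(-44))/2)) + 17 = (2*(6*8)² + (6 - 3*√(-102 - 176)/2)) + 17 = (2*48² + (6 - 3*I*√278/2)) + 17 = (2*2304 + (6 - 3*I*√278/2)) + 17 = (4608 + (6 - 3*I*√278/2)) + 17 = (4614 - 3*I*√278/2) + 17 = 4631 - 3*I*√278/2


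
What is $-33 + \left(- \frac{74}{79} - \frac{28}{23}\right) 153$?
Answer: $- \frac{658803}{1817} \approx -362.58$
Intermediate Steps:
$-33 + \left(- \frac{74}{79} - \frac{28}{23}\right) 153 = -33 - \frac{598842}{1817} = - \frac{658803}{1817}$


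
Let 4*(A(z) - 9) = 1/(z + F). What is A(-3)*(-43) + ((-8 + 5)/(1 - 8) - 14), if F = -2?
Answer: -55779/140 ≈ -398.42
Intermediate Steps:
A(z) = 9 + 1/(4*(-2 + z)) (A(z) = 9 + 1/(4*(z - 2)) = 9 + 1/(4*(-2 + z)))
A(-3)*(-43) + ((-8 + 5)/(1 - 8) - 14) = ((-71 + 36*(-3))/(4*(-2 - 3)))*(-43) + ((-8 + 5)/(1 - 8) - 14) = ((1/4)*(-71 - 108)/(-5))*(-43) + (-3/(-7) - 14) = ((1/4)*(-1/5)*(-179))*(-43) + (-3*(-1/7) - 14) = (179/20)*(-43) + (3/7 - 14) = -7697/20 - 95/7 = -55779/140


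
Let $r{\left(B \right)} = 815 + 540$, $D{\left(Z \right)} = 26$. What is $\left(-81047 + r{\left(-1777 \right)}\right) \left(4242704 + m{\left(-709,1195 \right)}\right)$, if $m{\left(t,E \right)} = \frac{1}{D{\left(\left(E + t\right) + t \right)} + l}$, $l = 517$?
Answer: $- \frac{61197831683972}{181} \approx -3.3811 \cdot 10^{11}$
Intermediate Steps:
$m{\left(t,E \right)} = \frac{1}{543}$ ($m{\left(t,E \right)} = \frac{1}{26 + 517} = \frac{1}{543}$)
$r{\left(B \right)} = 1355$
$\left(-81047 + r{\left(-1777 \right)}\right) \left(4242704 + m{\left(-709,1195 \right)}\right) = \left(-81047 + 1355\right) \left(4242704 + \frac{1}{543}\right) = \left(-79692\right) \frac{2303788273}{543} = - \frac{61197831683972}{181}$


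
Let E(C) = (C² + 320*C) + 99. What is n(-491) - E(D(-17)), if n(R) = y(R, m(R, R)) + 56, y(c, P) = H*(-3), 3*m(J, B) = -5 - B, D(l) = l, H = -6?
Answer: 5126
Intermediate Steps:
m(J, B) = -5/3 - B/3 (m(J, B) = (-5 - B)/3 = -5/3 - B/3)
E(C) = 99 + C² + 320*C
y(c, P) = 18 (y(c, P) = -6*(-3) = 18)
n(R) = 74 (n(R) = 18 + 56 = 74)
n(-491) - E(D(-17)) = 74 - (99 + (-17)² + 320*(-17)) = 74 - (99 + 289 - 5440) = 74 - 1*(-5052) = 74 + 5052 = 5126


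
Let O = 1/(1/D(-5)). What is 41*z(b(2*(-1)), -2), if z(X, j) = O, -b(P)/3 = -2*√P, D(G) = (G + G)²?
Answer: 4100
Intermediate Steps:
D(G) = 4*G² (D(G) = (2*G)² = 4*G²)
O = 100 (O = 1/(1/(4*(-5)²)) = 1/(1/(4*25)) = 1/(1/100) = 100)
b(P) = 6*√P (b(P) = -(-6)*√P = 6*√P)
z(X, j) = 100
41*z(b(2*(-1)), -2) = 41*100 = 4100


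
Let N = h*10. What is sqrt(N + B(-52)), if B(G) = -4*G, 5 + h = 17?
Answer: 2*sqrt(82) ≈ 18.111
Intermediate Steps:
h = 12 (h = -5 + 17 = 12)
N = 120 (N = 12*10 = 120)
sqrt(N + B(-52)) = sqrt(120 - 4*(-52)) = sqrt(120 + 208) = sqrt(328) = 2*sqrt(82)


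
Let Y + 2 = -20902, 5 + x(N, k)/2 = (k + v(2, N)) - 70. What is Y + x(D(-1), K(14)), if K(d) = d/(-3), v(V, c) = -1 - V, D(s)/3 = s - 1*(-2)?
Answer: -63208/3 ≈ -21069.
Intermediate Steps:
D(s) = 6 + 3*s (D(s) = 3*(s - 1*(-2)) = 3*(s + 2) = 3*(2 + s) = 6 + 3*s)
K(d) = -d/3 (K(d) = d*(-⅓) = -d/3)
x(N, k) = -156 + 2*k (x(N, k) = -10 + 2*((k + (-1 - 1*2)) - 70) = -10 + 2*((k + (-1 - 2)) - 70) = -10 + 2*((k - 3) - 70) = -10 + 2*((-3 + k) - 70) = -10 + 2*(-73 + k) = -10 + (-146 + 2*k) = -156 + 2*k)
Y = -20904 (Y = -2 - 20902 = -20904)
Y + x(D(-1), K(14)) = -20904 + (-156 + 2*(-⅓*14)) = -20904 + (-156 + 2*(-14/3)) = -20904 + (-156 - 28/3) = -20904 - 496/3 = -63208/3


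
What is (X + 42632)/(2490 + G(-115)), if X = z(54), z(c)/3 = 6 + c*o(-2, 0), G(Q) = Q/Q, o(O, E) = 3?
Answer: 43136/2491 ≈ 17.317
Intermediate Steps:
G(Q) = 1
z(c) = 18 + 9*c (z(c) = 3*(6 + c*3) = 3*(6 + 3*c) = 18 + 9*c)
X = 504 (X = 18 + 9*54 = 18 + 486 = 504)
(X + 42632)/(2490 + G(-115)) = (504 + 42632)/(2490 + 1) = 43136/2491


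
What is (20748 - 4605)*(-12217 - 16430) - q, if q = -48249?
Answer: -462400272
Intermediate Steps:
(20748 - 4605)*(-12217 - 16430) - q = (20748 - 4605)*(-12217 - 16430) - 1*(-48249) = 16143*(-28647) + 48249 = -462448521 + 48249 = -462400272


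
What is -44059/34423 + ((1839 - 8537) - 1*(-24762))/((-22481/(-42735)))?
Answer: 26572362081541/773863463 ≈ 34337.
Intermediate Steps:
-44059/34423 + ((1839 - 8537) - 1*(-24762))/((-22481/(-42735))) = -44059*1/34423 + (-6698 + 24762)/((-22481*(-1/42735))) = -44059/34423 + 18064/(22481/42735) = -44059/34423 + 18064*(42735/22481) = -44059/34423 + 771965040/22481 = 26572362081541/773863463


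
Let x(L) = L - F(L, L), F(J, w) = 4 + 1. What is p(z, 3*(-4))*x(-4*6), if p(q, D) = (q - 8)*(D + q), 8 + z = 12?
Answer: -928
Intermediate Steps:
z = 4 (z = -8 + 12 = 4)
F(J, w) = 5
p(q, D) = (-8 + q)*(D + q)
x(L) = -5 + L (x(L) = L - 1*5 = L - 5 = -5 + L)
p(z, 3*(-4))*x(-4*6) = (4² - 24*(-4) - 8*4 + (3*(-4))*4)*(-5 - 4*6) = (16 - 8*(-12) - 32 - 12*4)*(-5 - 24) = (16 + 96 - 32 - 48)*(-29) = 32*(-29) = -928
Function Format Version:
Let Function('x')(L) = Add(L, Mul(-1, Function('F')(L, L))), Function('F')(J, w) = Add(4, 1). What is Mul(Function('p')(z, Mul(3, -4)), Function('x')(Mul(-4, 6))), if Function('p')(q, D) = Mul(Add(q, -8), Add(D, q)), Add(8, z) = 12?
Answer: -928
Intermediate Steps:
z = 4 (z = Add(-8, 12) = 4)
Function('F')(J, w) = 5
Function('p')(q, D) = Mul(Add(-8, q), Add(D, q))
Function('x')(L) = Add(-5, L) (Function('x')(L) = Add(L, Mul(-1, 5)) = Add(L, -5) = Add(-5, L))
Mul(Function('p')(z, Mul(3, -4)), Function('x')(Mul(-4, 6))) = Mul(Add(Pow(4, 2), Mul(-8, Mul(3, -4)), Mul(-8, 4), Mul(Mul(3, -4), 4)), Add(-5, Mul(-4, 6))) = Mul(Add(16, Mul(-8, -12), -32, Mul(-12, 4)), Add(-5, -24)) = Mul(Add(16, 96, -32, -48), -29) = Mul(32, -29) = -928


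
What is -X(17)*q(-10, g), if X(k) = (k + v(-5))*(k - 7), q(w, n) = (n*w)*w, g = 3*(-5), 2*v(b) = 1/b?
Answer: 253500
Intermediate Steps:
v(b) = 1/(2*b)
g = -15
q(w, n) = n*w**2
X(k) = (-7 + k)*(-1/10 + k) (X(k) = (k + (1/2)/(-5))*(k - 7) = (k + (1/2)*(-1/5))*(-7 + k) = (k - 1/10)*(-7 + k) = (-1/10 + k)*(-7 + k) = (-7 + k)*(-1/10 + k))
-X(17)*q(-10, g) = -(7/10 + 17**2 - 71/10*17)*(-15*(-10)**2) = -(7/10 + 289 - 1207/10)*(-15*100) = -169*(-1500) = -1*(-253500) = 253500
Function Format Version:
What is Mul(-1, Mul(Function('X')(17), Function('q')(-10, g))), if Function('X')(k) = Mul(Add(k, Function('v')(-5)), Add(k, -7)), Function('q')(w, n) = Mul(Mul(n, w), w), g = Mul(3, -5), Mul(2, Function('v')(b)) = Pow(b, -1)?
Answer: 253500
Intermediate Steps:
Function('v')(b) = Mul(Rational(1, 2), Pow(b, -1))
g = -15
Function('q')(w, n) = Mul(n, Pow(w, 2))
Function('X')(k) = Mul(Add(-7, k), Add(Rational(-1, 10), k)) (Function('X')(k) = Mul(Add(k, Mul(Rational(1, 2), Pow(-5, -1))), Add(k, -7)) = Mul(Add(k, Mul(Rational(1, 2), Rational(-1, 5))), Add(-7, k)) = Mul(Add(k, Rational(-1, 10)), Add(-7, k)) = Mul(Add(Rational(-1, 10), k), Add(-7, k)) = Mul(Add(-7, k), Add(Rational(-1, 10), k)))
Mul(-1, Mul(Function('X')(17), Function('q')(-10, g))) = Mul(-1, Mul(Add(Rational(7, 10), Pow(17, 2), Mul(Rational(-71, 10), 17)), Mul(-15, Pow(-10, 2)))) = Mul(-1, Mul(Add(Rational(7, 10), 289, Rational(-1207, 10)), Mul(-15, 100))) = Mul(-1, Mul(169, -1500)) = Mul(-1, -253500) = 253500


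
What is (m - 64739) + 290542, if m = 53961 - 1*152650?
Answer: 127114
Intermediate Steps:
m = -98689 (m = 53961 - 152650 = -98689)
(m - 64739) + 290542 = (-98689 - 64739) + 290542 = -163428 + 290542 = 127114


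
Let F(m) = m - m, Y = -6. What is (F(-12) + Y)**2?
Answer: 36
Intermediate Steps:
F(m) = 0
(F(-12) + Y)**2 = (0 - 6)**2 = (-6)**2 = 36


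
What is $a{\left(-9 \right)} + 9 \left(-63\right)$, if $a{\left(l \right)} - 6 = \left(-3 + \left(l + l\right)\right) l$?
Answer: $-372$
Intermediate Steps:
$a{\left(l \right)} = 6 + l \left(-3 + 2 l\right)$ ($a{\left(l \right)} = 6 + \left(-3 + \left(l + l\right)\right) l = 6 + \left(-3 + 2 l\right) l = 6 + l \left(-3 + 2 l\right)$)
$a{\left(-9 \right)} + 9 \left(-63\right) = \left(6 - -27 + 2 \left(-9\right)^{2}\right) + 9 \left(-63\right) = \left(6 + 27 + 2 \cdot 81\right) - 567 = \left(6 + 27 + 162\right) - 567 = 195 - 567 = -372$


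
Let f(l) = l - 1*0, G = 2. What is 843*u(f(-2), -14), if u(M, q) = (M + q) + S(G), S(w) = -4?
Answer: -16860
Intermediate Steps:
f(l) = l (f(l) = l + 0 = l)
u(M, q) = -4 + M + q (u(M, q) = (M + q) - 4 = -4 + M + q)
843*u(f(-2), -14) = 843*(-4 - 2 - 14) = 843*(-20) = -16860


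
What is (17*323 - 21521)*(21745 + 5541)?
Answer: -437394580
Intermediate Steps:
(17*323 - 21521)*(21745 + 5541) = (5491 - 21521)*27286 = -16030*27286 = -437394580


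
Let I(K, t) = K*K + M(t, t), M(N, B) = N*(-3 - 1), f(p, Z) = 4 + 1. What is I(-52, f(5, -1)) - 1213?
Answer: 1471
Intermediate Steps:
f(p, Z) = 5
M(N, B) = -4*N (M(N, B) = N*(-4) = -4*N)
I(K, t) = K**2 - 4*t (I(K, t) = K*K - 4*t = K**2 - 4*t)
I(-52, f(5, -1)) - 1213 = ((-52)**2 - 4*5) - 1213 = (2704 - 20) - 1213 = 2684 - 1213 = 1471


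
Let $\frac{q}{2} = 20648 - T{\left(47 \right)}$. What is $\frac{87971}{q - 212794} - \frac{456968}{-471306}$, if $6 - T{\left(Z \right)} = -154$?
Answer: $\frac{18527033849}{40489427154} \approx 0.45758$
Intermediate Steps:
$T{\left(Z \right)} = 160$ ($T{\left(Z \right)} = 6 - -154 = 6 + 154 = 160$)
$q = 40976$ ($q = 2 \left(20648 - 160\right) = 2 \cdot 20488 = 40976$)
$\frac{87971}{q - 212794} - \frac{456968}{-471306} = \frac{87971}{40976 - 212794} - \frac{456968}{-471306} = \frac{87971}{40976 - 212794} - - \frac{228484}{235653} = \frac{87971}{-171818} + \frac{228484}{235653} = 87971 \left(- \frac{1}{171818}\right) + \frac{228484}{235653} = - \frac{87971}{171818} + \frac{228484}{235653} = \frac{18527033849}{40489427154}$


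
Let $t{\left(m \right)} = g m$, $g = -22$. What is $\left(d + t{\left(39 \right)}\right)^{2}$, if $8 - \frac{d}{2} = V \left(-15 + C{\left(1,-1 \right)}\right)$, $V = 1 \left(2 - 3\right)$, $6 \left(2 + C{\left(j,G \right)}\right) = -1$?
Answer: $\frac{6911641}{9} \approx 7.6796 \cdot 10^{5}$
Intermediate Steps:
$C{\left(j,G \right)} = - \frac{13}{6}$ ($C{\left(j,G \right)} = -2 + \frac{1}{6} \left(-1\right) = -2 - \frac{1}{6} = - \frac{13}{6}$)
$V = -1$ ($V = 1 \left(-1\right) = -1$)
$t{\left(m \right)} = - 22 m$
$d = - \frac{55}{3}$ ($d = 16 - 2 \left(- (-15 - \frac{13}{6})\right) = 16 - 2 \left(\left(-1\right) \left(- \frac{103}{6}\right)\right) = 16 - \frac{103}{3} = - \frac{55}{3} \approx -18.333$)
$\left(d + t{\left(39 \right)}\right)^{2} = \left(- \frac{55}{3} - 858\right)^{2} = \left(- \frac{2629}{3}\right)^{2} = \frac{6911641}{9}$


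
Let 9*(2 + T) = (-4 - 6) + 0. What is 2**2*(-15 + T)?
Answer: -652/9 ≈ -72.444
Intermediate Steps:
T = -28/9 (T = -2 + ((-4 - 6) + 0)/9 = -2 + (-10 + 0)/9 = -2 + (1/9)*(-10) = -2 - 10/9 = -28/9 ≈ -3.1111)
2**2*(-15 + T) = 2**2*(-15 - 28/9) = 4*(-163/9) = -652/9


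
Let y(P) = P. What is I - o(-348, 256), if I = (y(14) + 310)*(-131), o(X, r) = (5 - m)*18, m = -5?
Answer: -42624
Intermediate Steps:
o(X, r) = 180 (o(X, r) = (5 - 1*(-5))*18 = (5 + 5)*18 = 10*18 = 180)
I = -42444 (I = (14 + 310)*(-131) = 324*(-131) = -42444)
I - o(-348, 256) = -42444 - 1*180 = -42444 - 180 = -42624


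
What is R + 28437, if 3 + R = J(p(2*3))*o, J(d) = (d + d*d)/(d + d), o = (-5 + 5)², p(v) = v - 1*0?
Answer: 28434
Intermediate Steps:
p(v) = v (p(v) = v + 0 = v)
o = 0 (o = 0² = 0)
J(d) = (d + d²)/(2*d) (J(d) = (d + d²)/((2*d)) = (d + d²)*(1/(2*d)) = (d + d²)/(2*d))
R = -3 (R = -3 + (½ + (2*3)/2)*0 = -3 + (½ + (½)*6)*0 = -3 + (½ + 3)*0 = -3 + (7/2)*0 = -3 + 0 = -3)
R + 28437 = -3 + 28437 = 28434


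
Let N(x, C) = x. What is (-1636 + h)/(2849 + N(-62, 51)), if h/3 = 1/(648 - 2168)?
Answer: -2486723/4236240 ≈ -0.58701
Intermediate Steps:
h = -3/1520 (h = 3/(648 - 2168) = 3/(-1520) = 3*(-1/1520) = -3/1520 ≈ -0.0019737)
(-1636 + h)/(2849 + N(-62, 51)) = (-1636 - 3/1520)/(2849 - 62) = -2486723/1520/2787 = -2486723/1520*1/2787 = -2486723/4236240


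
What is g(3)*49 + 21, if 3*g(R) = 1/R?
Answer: 238/9 ≈ 26.444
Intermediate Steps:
g(R) = 1/(3*R) (g(R) = (1/R)/3 = 1/(3*R))
g(3)*49 + 21 = ((⅓)/3)*49 + 21 = ((⅓)*(⅓))*49 + 21 = (⅑)*49 + 21 = 49/9 + 21 = 238/9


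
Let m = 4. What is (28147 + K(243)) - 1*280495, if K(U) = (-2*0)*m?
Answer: -252348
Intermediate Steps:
K(U) = 0 (K(U) = -2*0*4 = 0*4 = 0)
(28147 + K(243)) - 1*280495 = (28147 + 0) - 1*280495 = 28147 - 280495 = -252348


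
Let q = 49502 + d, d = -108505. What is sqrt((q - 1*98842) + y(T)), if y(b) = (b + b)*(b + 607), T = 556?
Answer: sqrt(1135411) ≈ 1065.6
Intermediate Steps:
y(b) = 2*b*(607 + b) (y(b) = (2*b)*(607 + b) = 2*b*(607 + b))
q = -59003 (q = 49502 - 108505 = -59003)
sqrt((q - 1*98842) + y(T)) = sqrt((-59003 - 1*98842) + 2*556*(607 + 556)) = sqrt((-59003 - 98842) + 2*556*1163) = sqrt(-157845 + 1293256) = sqrt(1135411)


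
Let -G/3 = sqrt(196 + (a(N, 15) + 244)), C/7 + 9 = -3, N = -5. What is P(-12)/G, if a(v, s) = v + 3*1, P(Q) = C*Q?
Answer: -56*sqrt(438)/73 ≈ -16.055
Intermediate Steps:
C = -84 (C = -63 + 7*(-3) = -63 - 21 = -84)
P(Q) = -84*Q
a(v, s) = 3 + v (a(v, s) = v + 3 = 3 + v)
G = -3*sqrt(438) (G = -3*sqrt(196 + ((3 - 5) + 244)) = -3*sqrt(196 + (-2 + 244)) = -3*sqrt(196 + 242) = -3*sqrt(438) ≈ -62.785)
P(-12)/G = (-84*(-12))/((-3*sqrt(438))) = 1008*(-sqrt(438)/1314) = -56*sqrt(438)/73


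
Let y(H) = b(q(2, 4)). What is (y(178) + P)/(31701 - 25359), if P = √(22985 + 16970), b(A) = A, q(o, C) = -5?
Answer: -5/6342 + √39955/6342 ≈ 0.030730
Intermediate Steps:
P = √39955 ≈ 199.89
y(H) = -5
(y(178) + P)/(31701 - 25359) = (-5 + √39955)/(31701 - 25359) = (-5 + √39955)/6342 = (-5 + √39955)*(1/6342) = -5/6342 + √39955/6342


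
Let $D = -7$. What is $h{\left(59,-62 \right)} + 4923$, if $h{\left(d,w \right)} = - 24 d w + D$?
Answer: $92708$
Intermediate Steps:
$h{\left(d,w \right)} = -7 - 24 d w$ ($h{\left(d,w \right)} = - 24 d w - 7 = -7 - 24 d w$)
$h{\left(59,-62 \right)} + 4923 = \left(-7 - 1416 \left(-62\right)\right) + 4923 = \left(-7 + 87792\right) + 4923 = 87785 + 4923 = 92708$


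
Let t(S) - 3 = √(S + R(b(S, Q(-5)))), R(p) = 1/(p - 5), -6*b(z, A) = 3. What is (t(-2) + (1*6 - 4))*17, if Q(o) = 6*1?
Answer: 85 + 34*I*√66/11 ≈ 85.0 + 25.111*I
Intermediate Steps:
Q(o) = 6
b(z, A) = -½ (b(z, A) = -⅙*3 = -½)
R(p) = 1/(-5 + p)
t(S) = 3 + √(-2/11 + S) (t(S) = 3 + √(S + 1/(-5 - ½)) = 3 + √(S + 1/(-11/2)) = 3 + √(S - 2/11) = 3 + √(-2/11 + S))
(t(-2) + (1*6 - 4))*17 = ((3 + √(-22 + 121*(-2))/11) + (1*6 - 4))*17 = ((3 + √(-22 - 242)/11) + (6 - 4))*17 = ((3 + √(-264)/11) + 2)*17 = ((3 + (2*I*√66)/11) + 2)*17 = ((3 + 2*I*√66/11) + 2)*17 = (5 + 2*I*√66/11)*17 = 85 + 34*I*√66/11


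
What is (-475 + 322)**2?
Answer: 23409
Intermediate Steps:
(-475 + 322)**2 = (-153)**2 = 23409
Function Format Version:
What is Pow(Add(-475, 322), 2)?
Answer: 23409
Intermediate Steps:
Pow(Add(-475, 322), 2) = Pow(-153, 2) = 23409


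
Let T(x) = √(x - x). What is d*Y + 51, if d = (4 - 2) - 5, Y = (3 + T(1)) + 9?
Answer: 15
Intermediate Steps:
T(x) = 0 (T(x) = √0 = 0)
Y = 12 (Y = (3 + 0) + 9 = 3 + 9 = 12)
d = -3 (d = 2 - 5 = -3)
d*Y + 51 = -3*12 + 51 = -36 + 51 = 15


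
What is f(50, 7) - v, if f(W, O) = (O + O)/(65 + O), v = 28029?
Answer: -1009037/36 ≈ -28029.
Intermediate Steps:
f(W, O) = 2*O/(65 + O) (f(W, O) = (2*O)/(65 + O) = 2*O/(65 + O))
f(50, 7) - v = 2*7/(65 + 7) - 1*28029 = 2*7/72 - 28029 = 2*7*(1/72) - 28029 = 7/36 - 28029 = -1009037/36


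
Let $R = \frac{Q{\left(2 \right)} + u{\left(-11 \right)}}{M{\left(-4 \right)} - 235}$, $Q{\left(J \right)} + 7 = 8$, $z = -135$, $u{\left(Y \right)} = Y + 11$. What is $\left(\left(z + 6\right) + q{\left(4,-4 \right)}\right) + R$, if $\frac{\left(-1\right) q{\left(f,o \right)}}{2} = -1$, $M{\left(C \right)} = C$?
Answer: $- \frac{30354}{239} \approx -127.0$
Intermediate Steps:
$u{\left(Y \right)} = 11 + Y$
$q{\left(f,o \right)} = 2$ ($q{\left(f,o \right)} = \left(-2\right) \left(-1\right) = 2$)
$Q{\left(J \right)} = 1$ ($Q{\left(J \right)} = -7 + 8 = 1$)
$R = - \frac{1}{239}$ ($R = \frac{1 + \left(11 - 11\right)}{-4 - 235} = \frac{1 + 0}{-239} = 1 \left(- \frac{1}{239}\right) = - \frac{1}{239} \approx -0.0041841$)
$\left(\left(z + 6\right) + q{\left(4,-4 \right)}\right) + R = \left(\left(-135 + 6\right) + 2\right) - \frac{1}{239} = \left(-129 + 2\right) - \frac{1}{239} = -127 - \frac{1}{239} = - \frac{30354}{239}$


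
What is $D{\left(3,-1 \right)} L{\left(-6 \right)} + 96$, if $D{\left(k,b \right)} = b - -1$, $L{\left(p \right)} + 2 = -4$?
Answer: $96$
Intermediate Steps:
$L{\left(p \right)} = -6$ ($L{\left(p \right)} = -2 - 4 = -6$)
$D{\left(k,b \right)} = 1 + b$ ($D{\left(k,b \right)} = b + 1 = 1 + b$)
$D{\left(3,-1 \right)} L{\left(-6 \right)} + 96 = \left(1 - 1\right) \left(-6\right) + 96 = 0 \left(-6\right) + 96 = 0 + 96 = 96$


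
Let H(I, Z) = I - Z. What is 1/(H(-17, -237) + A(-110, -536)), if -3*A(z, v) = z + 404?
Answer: 1/122 ≈ 0.0081967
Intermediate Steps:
A(z, v) = -404/3 - z/3 (A(z, v) = -(z + 404)/3 = -(404 + z)/3 = -404/3 - z/3)
1/(H(-17, -237) + A(-110, -536)) = 1/((-17 - 1*(-237)) + (-404/3 - ⅓*(-110))) = 1/((-17 + 237) + (-404/3 + 110/3)) = 1/(220 - 98) = 1/122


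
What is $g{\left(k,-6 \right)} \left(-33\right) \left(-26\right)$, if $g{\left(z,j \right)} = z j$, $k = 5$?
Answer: $-25740$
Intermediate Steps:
$g{\left(z,j \right)} = j z$
$g{\left(k,-6 \right)} \left(-33\right) \left(-26\right) = \left(-6\right) 5 \left(-33\right) \left(-26\right) = \left(-30\right) \left(-33\right) \left(-26\right) = 990 \left(-26\right) = -25740$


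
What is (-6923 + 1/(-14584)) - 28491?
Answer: -516477777/14584 ≈ -35414.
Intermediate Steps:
(-6923 + 1/(-14584)) - 28491 = (-6923 - 1/14584) - 28491 = -100965033/14584 - 28491 = -516477777/14584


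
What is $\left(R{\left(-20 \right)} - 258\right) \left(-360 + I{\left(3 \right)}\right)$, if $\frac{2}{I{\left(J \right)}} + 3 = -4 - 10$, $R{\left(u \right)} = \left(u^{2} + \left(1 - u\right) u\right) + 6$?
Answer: $97952$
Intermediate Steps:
$R{\left(u \right)} = 6 + u^{2} + u \left(1 - u\right)$ ($R{\left(u \right)} = \left(u^{2} + u \left(1 - u\right)\right) + 6 = 6 + u^{2} + u \left(1 - u\right)$)
$I{\left(J \right)} = - \frac{2}{17}$ ($I{\left(J \right)} = \frac{2}{-3 - 14} = \frac{2}{-17} = 2 \left(- \frac{1}{17}\right) = - \frac{2}{17}$)
$\left(R{\left(-20 \right)} - 258\right) \left(-360 + I{\left(3 \right)}\right) = \left(\left(6 - 20\right) - 258\right) \left(-360 - \frac{2}{17}\right) = \left(-14 - 258\right) \left(- \frac{6122}{17}\right) = \left(-272\right) \left(- \frac{6122}{17}\right) = 97952$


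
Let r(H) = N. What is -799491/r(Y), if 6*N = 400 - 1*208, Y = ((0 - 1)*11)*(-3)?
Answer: -799491/32 ≈ -24984.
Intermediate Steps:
Y = 33 (Y = -1*11*(-3) = -11*(-3) = 33)
N = 32 (N = (400 - 1*208)/6 = (400 - 208)/6 = (1/6)*192 = 32)
r(H) = 32
-799491/r(Y) = -799491/32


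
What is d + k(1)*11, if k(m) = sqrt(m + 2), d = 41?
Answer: 41 + 11*sqrt(3) ≈ 60.053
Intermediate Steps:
k(m) = sqrt(2 + m)
d + k(1)*11 = 41 + sqrt(2 + 1)*11 = 41 + sqrt(3)*11 = 41 + 11*sqrt(3)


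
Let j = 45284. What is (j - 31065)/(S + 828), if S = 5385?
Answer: 14219/6213 ≈ 2.2886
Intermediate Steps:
(j - 31065)/(S + 828) = (45284 - 31065)/(5385 + 828) = 14219/6213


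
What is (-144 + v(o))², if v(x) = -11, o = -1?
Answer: 24025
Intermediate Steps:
(-144 + v(o))² = (-144 - 11)² = (-155)² = 24025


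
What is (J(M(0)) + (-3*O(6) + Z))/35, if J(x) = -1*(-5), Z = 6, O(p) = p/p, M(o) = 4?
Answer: 8/35 ≈ 0.22857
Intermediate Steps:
O(p) = 1
J(x) = 5
(J(M(0)) + (-3*O(6) + Z))/35 = (5 + (-3*1 + 6))/35 = (5 + (-3 + 6))*(1/35) = (5 + 3)*(1/35) = 8*(1/35) = 8/35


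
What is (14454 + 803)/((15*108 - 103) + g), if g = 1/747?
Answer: 11396979/1133200 ≈ 10.057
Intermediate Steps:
g = 1/747 ≈ 0.0013387
(14454 + 803)/((15*108 - 103) + g) = (14454 + 803)/((15*108 - 103) + 1/747) = 15257/((1620 - 103) + 1/747) = 15257/(1517 + 1/747) = 15257/(1133200/747) = 15257*(747/1133200) = 11396979/1133200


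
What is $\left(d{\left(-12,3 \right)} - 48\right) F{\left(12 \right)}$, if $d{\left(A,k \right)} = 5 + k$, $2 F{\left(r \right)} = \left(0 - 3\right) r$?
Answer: $720$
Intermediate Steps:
$F{\left(r \right)} = - \frac{3 r}{2}$ ($F{\left(r \right)} = \frac{\left(0 - 3\right) r}{2} = \frac{\left(-3\right) r}{2} = - \frac{3 r}{2}$)
$\left(d{\left(-12,3 \right)} - 48\right) F{\left(12 \right)} = \left(\left(5 + 3\right) - 48\right) \left(\left(- \frac{3}{2}\right) 12\right) = \left(8 - 48\right) \left(-18\right) = \left(-40\right) \left(-18\right) = 720$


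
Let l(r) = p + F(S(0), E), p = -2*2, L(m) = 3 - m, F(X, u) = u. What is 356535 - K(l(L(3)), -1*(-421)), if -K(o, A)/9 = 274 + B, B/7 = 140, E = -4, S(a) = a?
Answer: 367821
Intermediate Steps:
p = -4
B = 980 (B = 7*140 = 980)
l(r) = -8 (l(r) = -4 - 4 = -8)
K(o, A) = -11286 (K(o, A) = -9*(274 + 980) = -9*1254 = -11286)
356535 - K(l(L(3)), -1*(-421)) = 356535 - 1*(-11286) = 356535 + 11286 = 367821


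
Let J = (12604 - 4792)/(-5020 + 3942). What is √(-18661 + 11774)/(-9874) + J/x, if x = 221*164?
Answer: -279/1395394 - I*√6887/9874 ≈ -0.00019994 - 0.0084047*I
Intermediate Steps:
J = -558/77 (J = 7812/(-1078) = 7812*(-1/1078) = -558/77 ≈ -7.2467)
x = 36244
√(-18661 + 11774)/(-9874) + J/x = √(-18661 + 11774)/(-9874) - 558/77/36244 = √(-6887)*(-1/9874) - 558/77*1/36244 = (I*√6887)*(-1/9874) - 279/1395394 = -I*√6887/9874 - 279/1395394 = -279/1395394 - I*√6887/9874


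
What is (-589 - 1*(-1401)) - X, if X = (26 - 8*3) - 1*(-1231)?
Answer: -421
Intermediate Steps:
X = 1233 (X = (26 - 24) + 1231 = 2 + 1231 = 1233)
(-589 - 1*(-1401)) - X = (-589 - 1*(-1401)) - 1*1233 = (-589 + 1401) - 1233 = 812 - 1233 = -421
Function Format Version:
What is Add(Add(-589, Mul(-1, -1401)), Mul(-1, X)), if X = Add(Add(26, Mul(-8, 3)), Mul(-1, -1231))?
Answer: -421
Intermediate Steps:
X = 1233 (X = Add(Add(26, -24), 1231) = Add(2, 1231) = 1233)
Add(Add(-589, Mul(-1, -1401)), Mul(-1, X)) = Add(Add(-589, Mul(-1, -1401)), Mul(-1, 1233)) = Add(Add(-589, 1401), -1233) = Add(812, -1233) = -421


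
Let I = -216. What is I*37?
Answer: -7992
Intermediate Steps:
I*37 = -216*37 = -7992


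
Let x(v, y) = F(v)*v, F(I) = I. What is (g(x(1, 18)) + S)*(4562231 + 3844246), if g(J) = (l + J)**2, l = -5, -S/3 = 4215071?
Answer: -106301557740969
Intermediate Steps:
S = -12645213 (S = -3*4215071 = -12645213)
x(v, y) = v**2 (x(v, y) = v*v = v**2)
g(J) = (-5 + J)**2
(g(x(1, 18)) + S)*(4562231 + 3844246) = ((-5 + 1**2)**2 - 12645213)*(4562231 + 3844246) = ((-5 + 1)**2 - 12645213)*8406477 = ((-4)**2 - 12645213)*8406477 = (16 - 12645213)*8406477 = -12645197*8406477 = -106301557740969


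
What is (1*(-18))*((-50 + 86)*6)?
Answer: -3888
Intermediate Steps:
(1*(-18))*((-50 + 86)*6) = -648*6 = -18*216 = -3888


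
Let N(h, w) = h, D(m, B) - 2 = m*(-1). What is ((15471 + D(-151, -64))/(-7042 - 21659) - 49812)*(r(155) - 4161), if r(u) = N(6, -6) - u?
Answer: 684652999240/3189 ≈ 2.1469e+8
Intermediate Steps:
D(m, B) = 2 - m (D(m, B) = 2 + m*(-1) = 2 - m)
r(u) = 6 - u
((15471 + D(-151, -64))/(-7042 - 21659) - 49812)*(r(155) - 4161) = ((15471 + (2 - 1*(-151)))/(-7042 - 21659) - 49812)*((6 - 1*155) - 4161) = ((15471 + (2 + 151))/(-28701) - 49812)*((6 - 155) - 4161) = ((15471 + 153)*(-1/28701) - 49812)*(-149 - 4161) = (15624*(-1/28701) - 49812)*(-4310) = (-1736/3189 - 49812)*(-4310) = -158852204/3189*(-4310) = 684652999240/3189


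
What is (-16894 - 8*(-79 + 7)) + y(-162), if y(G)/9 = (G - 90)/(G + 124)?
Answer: -308908/19 ≈ -16258.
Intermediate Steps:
y(G) = 9*(-90 + G)/(124 + G) (y(G) = 9*((G - 90)/(G + 124)) = 9*((-90 + G)/(124 + G)) = 9*(-90 + G)/(124 + G))
(-16894 - 8*(-79 + 7)) + y(-162) = (-16894 - 8*(-79 + 7)) + 9*(-90 - 162)/(124 - 162) = (-16894 - 8*(-72)) + 9*(-252)/(-38) = (-16894 + 576) + 9*(-1/38)*(-252) = -16318 + 1134/19 = -308908/19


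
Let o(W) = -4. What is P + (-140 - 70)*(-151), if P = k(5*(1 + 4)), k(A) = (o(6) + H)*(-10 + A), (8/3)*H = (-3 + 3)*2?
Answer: 31650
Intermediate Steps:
H = 0 (H = 3*((-3 + 3)*2)/8 = 3*(0*2)/8 = (3/8)*0 = 0)
k(A) = 40 - 4*A (k(A) = (-4 + 0)*(-10 + A) = -4*(-10 + A) = 40 - 4*A)
P = -60 (P = 40 - 20*(1 + 4) = 40 - 20*5 = 40 - 4*25 = 40 - 100 = -60)
P + (-140 - 70)*(-151) = -60 + (-140 - 70)*(-151) = -60 - 210*(-151) = -60 + 31710 = 31650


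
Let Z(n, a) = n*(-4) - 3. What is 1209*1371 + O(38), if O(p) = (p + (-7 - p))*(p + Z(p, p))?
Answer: 1658358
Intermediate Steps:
Z(n, a) = -3 - 4*n (Z(n, a) = -4*n - 3 = -3 - 4*n)
O(p) = 21 + 21*p (O(p) = (p + (-7 - p))*(p + (-3 - 4*p)) = -7*(-3 - 3*p) = 21 + 21*p)
1209*1371 + O(38) = 1209*1371 + (21 + 21*38) = 1657539 + (21 + 798) = 1657539 + 819 = 1658358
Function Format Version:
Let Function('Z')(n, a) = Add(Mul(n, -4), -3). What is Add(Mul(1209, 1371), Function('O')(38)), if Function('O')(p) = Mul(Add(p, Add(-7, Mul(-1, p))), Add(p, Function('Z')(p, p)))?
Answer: 1658358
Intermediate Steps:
Function('Z')(n, a) = Add(-3, Mul(-4, n)) (Function('Z')(n, a) = Add(Mul(-4, n), -3) = Add(-3, Mul(-4, n)))
Function('O')(p) = Add(21, Mul(21, p)) (Function('O')(p) = Mul(Add(p, Add(-7, Mul(-1, p))), Add(p, Add(-3, Mul(-4, p)))) = Mul(-7, Add(-3, Mul(-3, p))) = Add(21, Mul(21, p)))
Add(Mul(1209, 1371), Function('O')(38)) = Add(Mul(1209, 1371), Add(21, Mul(21, 38))) = Add(1657539, Add(21, 798)) = Add(1657539, 819) = 1658358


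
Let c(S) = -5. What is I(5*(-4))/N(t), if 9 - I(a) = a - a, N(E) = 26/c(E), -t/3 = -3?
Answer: -45/26 ≈ -1.7308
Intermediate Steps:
t = 9 (t = -3*(-3) = 9)
N(E) = -26/5 (N(E) = 26/(-5) = 26*(-1/5) = -26/5)
I(a) = 9 (I(a) = 9 - (a - a) = 9 - 1*0 = 9 + 0 = 9)
I(5*(-4))/N(t) = 9/(-26/5) = 9*(-5/26) = -45/26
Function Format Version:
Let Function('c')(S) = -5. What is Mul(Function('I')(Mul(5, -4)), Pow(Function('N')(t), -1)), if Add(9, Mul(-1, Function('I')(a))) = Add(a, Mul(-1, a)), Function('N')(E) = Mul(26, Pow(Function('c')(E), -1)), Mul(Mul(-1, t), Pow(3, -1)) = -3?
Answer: Rational(-45, 26) ≈ -1.7308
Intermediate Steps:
t = 9 (t = Mul(-3, -3) = 9)
Function('N')(E) = Rational(-26, 5) (Function('N')(E) = Mul(26, Pow(-5, -1)) = Mul(26, Rational(-1, 5)) = Rational(-26, 5))
Function('I')(a) = 9 (Function('I')(a) = Add(9, Mul(-1, Add(a, Mul(-1, a)))) = Add(9, Mul(-1, 0)) = Add(9, 0) = 9)
Mul(Function('I')(Mul(5, -4)), Pow(Function('N')(t), -1)) = Mul(9, Pow(Rational(-26, 5), -1)) = Mul(9, Rational(-5, 26)) = Rational(-45, 26)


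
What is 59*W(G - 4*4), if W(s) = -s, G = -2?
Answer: 1062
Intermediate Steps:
59*W(G - 4*4) = 59*(-(-2 - 4*4)) = 59*(-(-2 - 16)) = 59*(-1*(-18)) = 59*18 = 1062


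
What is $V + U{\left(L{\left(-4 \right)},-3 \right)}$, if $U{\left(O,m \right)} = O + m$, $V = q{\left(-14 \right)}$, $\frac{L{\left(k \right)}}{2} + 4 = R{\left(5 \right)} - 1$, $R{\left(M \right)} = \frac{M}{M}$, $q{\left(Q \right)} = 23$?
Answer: $12$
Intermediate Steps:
$R{\left(M \right)} = 1$
$L{\left(k \right)} = -8$ ($L{\left(k \right)} = -8 + 2 \left(1 - 1\right) = -8 + 2 \cdot 0 = -8 + 0 = -8$)
$V = 23$
$V + U{\left(L{\left(-4 \right)},-3 \right)} = 23 - 11 = 12$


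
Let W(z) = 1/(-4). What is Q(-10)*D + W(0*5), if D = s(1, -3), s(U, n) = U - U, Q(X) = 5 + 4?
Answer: -¼ ≈ -0.25000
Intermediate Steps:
W(z) = -¼
Q(X) = 9
s(U, n) = 0
D = 0
Q(-10)*D + W(0*5) = 9*0 - ¼ = 0 - ¼ = -¼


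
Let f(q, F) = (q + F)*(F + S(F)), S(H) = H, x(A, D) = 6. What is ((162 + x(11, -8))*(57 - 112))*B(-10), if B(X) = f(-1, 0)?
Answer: 0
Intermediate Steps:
f(q, F) = 2*F*(F + q) (f(q, F) = (q + F)*(F + F) = (F + q)*(2*F) = 2*F*(F + q))
B(X) = 0 (B(X) = 2*0*(0 - 1) = 2*0*(-1) = 0)
((162 + x(11, -8))*(57 - 112))*B(-10) = ((162 + 6)*(57 - 112))*0 = (168*(-55))*0 = -9240*0 = 0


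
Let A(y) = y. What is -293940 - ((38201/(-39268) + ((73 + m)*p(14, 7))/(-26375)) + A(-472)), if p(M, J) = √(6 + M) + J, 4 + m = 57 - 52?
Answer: -303941872165801/1035693500 + 148*√5/26375 ≈ -2.9347e+5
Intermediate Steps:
m = 1 (m = -4 + (57 - 52) = -4 + 5 = 1)
p(M, J) = J + √(6 + M)
-293940 - ((38201/(-39268) + ((73 + m)*p(14, 7))/(-26375)) + A(-472)) = -293940 - ((38201/(-39268) + ((73 + 1)*(7 + √(6 + 14)))/(-26375)) - 472) = -293940 - ((38201*(-1/39268) + (74*(7 + √20))*(-1/26375)) - 472) = -293940 - ((-38201/39268 + (74*(7 + 2*√5))*(-1/26375)) - 472) = -293940 - ((-38201/39268 + (518 + 148*√5)*(-1/26375)) - 472) = -293940 - ((-38201/39268 + (-518/26375 - 148*√5/26375)) - 472) = -293940 - ((-1027892199/1035693500 - 148*√5/26375) - 472) = -293940 - (-489875224199/1035693500 - 148*√5/26375) = -293940 + (489875224199/1035693500 + 148*√5/26375) = -303941872165801/1035693500 + 148*√5/26375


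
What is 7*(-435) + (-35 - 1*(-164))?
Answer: -2916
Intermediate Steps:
7*(-435) + (-35 - 1*(-164)) = -3045 + (-35 + 164) = -3045 + 129 = -2916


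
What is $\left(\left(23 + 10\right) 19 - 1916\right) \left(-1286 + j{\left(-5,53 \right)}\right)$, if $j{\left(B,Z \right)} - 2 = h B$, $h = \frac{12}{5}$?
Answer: $1670544$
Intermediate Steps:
$h = \frac{12}{5}$ ($h = 12 \cdot \frac{1}{5} = \frac{12}{5} \approx 2.4$)
$j{\left(B,Z \right)} = 2 + \frac{12 B}{5}$
$\left(\left(23 + 10\right) 19 - 1916\right) \left(-1286 + j{\left(-5,53 \right)}\right) = \left(\left(23 + 10\right) 19 - 1916\right) \left(-1286 + \left(2 + \frac{12}{5} \left(-5\right)\right)\right) = \left(33 \cdot 19 - 1916\right) \left(-1286 + \left(2 - 12\right)\right) = \left(627 - 1916\right) \left(-1286 - 10\right) = \left(-1289\right) \left(-1296\right) = 1670544$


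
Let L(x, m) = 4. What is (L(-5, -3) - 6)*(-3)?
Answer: 6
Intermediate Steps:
(L(-5, -3) - 6)*(-3) = (4 - 6)*(-3) = -2*(-3) = 6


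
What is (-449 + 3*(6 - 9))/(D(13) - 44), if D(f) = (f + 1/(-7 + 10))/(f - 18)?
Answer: 687/70 ≈ 9.8143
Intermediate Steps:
D(f) = (⅓ + f)/(-18 + f) (D(f) = (f + 1/3)/(-18 + f) = (f + ⅓)/(-18 + f) = (⅓ + f)/(-18 + f))
(-449 + 3*(6 - 9))/(D(13) - 44) = (-449 + 3*(6 - 9))/((⅓ + 13)/(-18 + 13) - 44) = (-449 + 3*(-3))/((40/3)/(-5) - 44) = (-449 - 9)/(-⅕*40/3 - 44) = -458/(-8/3 - 44) = -458/(-140/3) = -458*(-3/140) = 687/70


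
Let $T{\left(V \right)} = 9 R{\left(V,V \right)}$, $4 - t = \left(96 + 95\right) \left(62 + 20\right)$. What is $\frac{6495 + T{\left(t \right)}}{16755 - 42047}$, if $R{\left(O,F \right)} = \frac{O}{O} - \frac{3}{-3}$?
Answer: $- \frac{6513}{25292} \approx -0.25751$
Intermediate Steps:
$t = -15658$ ($t = 4 - \left(96 + 95\right) \left(62 + 20\right) = 4 - 191 \cdot 82 = 4 - 15662 = -15658$)
$R{\left(O,F \right)} = 2$ ($R{\left(O,F \right)} = 1 - -1 = 1 + 1 = 2$)
$T{\left(V \right)} = 18$ ($T{\left(V \right)} = 9 \cdot 2 = 18$)
$\frac{6495 + T{\left(t \right)}}{16755 - 42047} = \frac{6495 + 18}{16755 - 42047} = \frac{6513}{-25292} = 6513 \left(- \frac{1}{25292}\right) = - \frac{6513}{25292}$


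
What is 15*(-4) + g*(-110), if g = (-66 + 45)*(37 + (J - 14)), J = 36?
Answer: 136230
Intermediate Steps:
g = -1239 (g = (-66 + 45)*(37 + (36 - 14)) = -21*(37 + 22) = -21*59 = -1239)
15*(-4) + g*(-110) = 15*(-4) - 1239*(-110) = -60 + 136290 = 136230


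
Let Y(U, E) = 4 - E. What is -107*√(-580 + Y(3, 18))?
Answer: -321*I*√66 ≈ -2607.8*I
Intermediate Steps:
-107*√(-580 + Y(3, 18)) = -107*√(-580 + (4 - 1*18)) = -107*√(-580 + (4 - 18)) = -107*√(-580 - 14) = -321*I*√66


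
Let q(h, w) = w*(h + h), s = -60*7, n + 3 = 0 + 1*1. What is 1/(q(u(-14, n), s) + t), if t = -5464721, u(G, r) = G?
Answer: -1/5452961 ≈ -1.8339e-7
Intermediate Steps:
n = -2 (n = -3 + (0 + 1*1) = -3 + (0 + 1) = -3 + 1 = -2)
s = -420
q(h, w) = 2*h*w (q(h, w) = w*(2*h) = 2*h*w)
1/(q(u(-14, n), s) + t) = 1/(2*(-14)*(-420) - 5464721) = 1/(11760 - 5464721) = 1/(-5452961) = -1/5452961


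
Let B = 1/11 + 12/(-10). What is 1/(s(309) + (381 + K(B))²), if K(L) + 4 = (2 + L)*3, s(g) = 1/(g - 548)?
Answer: 722975/104217840811 ≈ 6.9372e-6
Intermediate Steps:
s(g) = 1/(-548 + g)
B = -61/55 (B = 1*(1/11) + 12*(-⅒) = 1/11 - 6/5 = -61/55 ≈ -1.1091)
K(L) = 2 + 3*L (K(L) = -4 + (2 + L)*3 = -4 + (6 + 3*L) = 2 + 3*L)
1/(s(309) + (381 + K(B))²) = 1/(1/(-548 + 309) + (381 + (2 + 3*(-61/55)))²) = 1/(1/(-239) + (381 + (2 - 183/55))²) = 1/(-1/239 + (381 - 73/55)²) = 1/(-1/239 + (20882/55)²) = 1/(-1/239 + 436057924/3025) = 1/(104217840811/722975) = 722975/104217840811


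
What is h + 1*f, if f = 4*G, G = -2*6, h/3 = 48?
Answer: 96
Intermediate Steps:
h = 144 (h = 3*48 = 144)
G = -12
f = -48 (f = 4*(-12) = -48)
h + 1*f = 144 + 1*(-48) = 144 - 48 = 96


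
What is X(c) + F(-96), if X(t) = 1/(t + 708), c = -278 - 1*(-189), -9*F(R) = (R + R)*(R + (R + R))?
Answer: -3803135/619 ≈ -6144.0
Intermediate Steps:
F(R) = -2*R**2/3 (F(R) = -(R + R)*(R + (R + R))/9 = -2*R*(R + 2*R)/9 = -2*R*3*R/9 = -2*R**2/3)
c = -89 (c = -278 + 189 = -89)
X(t) = 1/(708 + t)
X(c) + F(-96) = 1/(708 - 89) - 2/3*(-96)**2 = 1/619 - 2/3*9216 = 1/619 - 6144 = -3803135/619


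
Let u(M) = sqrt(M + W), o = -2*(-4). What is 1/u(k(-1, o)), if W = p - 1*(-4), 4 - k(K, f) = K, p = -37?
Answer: -I*sqrt(7)/14 ≈ -0.18898*I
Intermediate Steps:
o = 8
k(K, f) = 4 - K
W = -33 (W = -37 - 1*(-4) = -37 + 4 = -33)
u(M) = sqrt(-33 + M) (u(M) = sqrt(M - 33) = sqrt(-33 + M))
1/u(k(-1, o)) = 1/(sqrt(-33 + (4 - 1*(-1)))) = 1/(sqrt(-33 + (4 + 1))) = 1/(sqrt(-33 + 5)) = 1/(sqrt(-28)) = 1/(2*I*sqrt(7)) = -I*sqrt(7)/14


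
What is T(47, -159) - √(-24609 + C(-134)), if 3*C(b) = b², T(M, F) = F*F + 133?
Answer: 25414 - I*√167613/3 ≈ 25414.0 - 136.47*I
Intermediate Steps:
T(M, F) = 133 + F² (T(M, F) = F² + 133 = 133 + F²)
C(b) = b²/3
T(47, -159) - √(-24609 + C(-134)) = (133 + (-159)²) - √(-24609 + (⅓)*(-134)²) = (133 + 25281) - √(-24609 + (⅓)*17956) = 25414 - √(-24609 + 17956/3) = 25414 - √(-55871/3) = 25414 - I*√167613/3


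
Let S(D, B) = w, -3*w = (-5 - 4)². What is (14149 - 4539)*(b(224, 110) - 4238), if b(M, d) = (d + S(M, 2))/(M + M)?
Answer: -9122489505/224 ≈ -4.0725e+7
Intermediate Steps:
w = -27 (w = -(-5 - 4)²/3 = -⅓*(-9)² = -⅓*81 = -27)
S(D, B) = -27
b(M, d) = (-27 + d)/(2*M) (b(M, d) = (d - 27)/(M + M) = (-27 + d)/((2*M)) = (-27 + d)*(1/(2*M)) = (-27 + d)/(2*M))
(14149 - 4539)*(b(224, 110) - 4238) = (14149 - 4539)*((½)*(-27 + 110)/224 - 4238) = 9610*((½)*(1/224)*83 - 4238) = 9610*(83/448 - 4238) = 9610*(-1898541/448) = -9122489505/224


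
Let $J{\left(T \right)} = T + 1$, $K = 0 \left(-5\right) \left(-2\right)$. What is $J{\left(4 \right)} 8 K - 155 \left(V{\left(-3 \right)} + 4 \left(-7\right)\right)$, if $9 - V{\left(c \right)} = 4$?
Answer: $3565$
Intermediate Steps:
$K = 0$ ($K = 0 \left(-2\right) = 0$)
$V{\left(c \right)} = 5$ ($V{\left(c \right)} = 9 - 4 = 5$)
$J{\left(T \right)} = 1 + T$
$J{\left(4 \right)} 8 K - 155 \left(V{\left(-3 \right)} + 4 \left(-7\right)\right) = \left(1 + 4\right) 8 \cdot 0 - 155 \left(5 + 4 \left(-7\right)\right) = 5 \cdot 8 \cdot 0 - 155 \left(5 - 28\right) = 40 \cdot 0 - -3565 = 0 + 3565 = 3565$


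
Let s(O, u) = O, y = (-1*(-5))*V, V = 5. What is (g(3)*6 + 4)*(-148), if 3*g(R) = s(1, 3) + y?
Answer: -8288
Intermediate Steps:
y = 25 (y = -1*(-5)*5 = 5*5 = 25)
g(R) = 26/3 (g(R) = (1 + 25)/3 = (⅓)*26 = 26/3)
(g(3)*6 + 4)*(-148) = ((26/3)*6 + 4)*(-148) = (52 + 4)*(-148) = 56*(-148) = -8288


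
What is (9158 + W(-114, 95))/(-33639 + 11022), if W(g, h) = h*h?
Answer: -6061/7539 ≈ -0.80395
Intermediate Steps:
W(g, h) = h²
(9158 + W(-114, 95))/(-33639 + 11022) = (9158 + 95²)/(-33639 + 11022) = (9158 + 9025)/(-22617) = 18183*(-1/22617) = -6061/7539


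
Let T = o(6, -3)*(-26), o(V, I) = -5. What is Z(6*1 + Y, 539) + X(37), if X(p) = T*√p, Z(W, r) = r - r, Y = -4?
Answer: 130*√37 ≈ 790.76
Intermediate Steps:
T = 130 (T = -5*(-26) = 130)
Z(W, r) = 0
X(p) = 130*√p
Z(6*1 + Y, 539) + X(37) = 0 + 130*√37 = 130*√37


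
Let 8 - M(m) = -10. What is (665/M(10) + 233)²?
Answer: 23609881/324 ≈ 72870.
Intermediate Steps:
M(m) = 18 (M(m) = 8 - 1*(-10) = 8 + 10 = 18)
(665/M(10) + 233)² = (665/18 + 233)² = (4859/18)² = 23609881/324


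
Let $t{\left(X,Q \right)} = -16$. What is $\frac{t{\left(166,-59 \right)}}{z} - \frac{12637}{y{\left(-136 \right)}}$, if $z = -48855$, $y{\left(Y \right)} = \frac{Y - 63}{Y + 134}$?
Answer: $- \frac{1234758086}{9722145} \approx -127.0$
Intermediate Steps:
$y{\left(Y \right)} = \frac{-63 + Y}{134 + Y}$
$\frac{t{\left(166,-59 \right)}}{z} - \frac{12637}{y{\left(-136 \right)}} = - \frac{16}{-48855} - \frac{12637}{\frac{1}{134 - 136} \left(-63 - 136\right)} = \left(-16\right) \left(- \frac{1}{48855}\right) - \frac{12637}{\frac{1}{-2} \left(-199\right)} = \frac{16}{48855} - \frac{12637}{\left(- \frac{1}{2}\right) \left(-199\right)} = \frac{16}{48855} - \frac{12637}{\frac{199}{2}} = \frac{16}{48855} - \frac{25274}{199} = - \frac{1234758086}{9722145}$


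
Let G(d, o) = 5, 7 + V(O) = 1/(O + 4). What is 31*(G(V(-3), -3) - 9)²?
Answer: 496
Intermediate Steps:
V(O) = -7 + 1/(4 + O) (V(O) = -7 + 1/(O + 4) = -7 + 1/(4 + O))
31*(G(V(-3), -3) - 9)² = 31*(5 - 9)² = 31*(-4)² = 31*16 = 496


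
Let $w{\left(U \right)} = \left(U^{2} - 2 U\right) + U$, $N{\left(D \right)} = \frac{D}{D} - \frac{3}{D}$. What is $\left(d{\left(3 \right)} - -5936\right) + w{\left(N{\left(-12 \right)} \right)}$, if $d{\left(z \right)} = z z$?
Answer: $\frac{95125}{16} \approx 5945.3$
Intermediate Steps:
$d{\left(z \right)} = z^{2}$
$N{\left(D \right)} = 1 - \frac{3}{D}$
$w{\left(U \right)} = U^{2} - U$
$\left(d{\left(3 \right)} - -5936\right) + w{\left(N{\left(-12 \right)} \right)} = \left(3^{2} - -5936\right) + \frac{-3 - 12}{-12} \left(-1 + \frac{-3 - 12}{-12}\right) = \left(9 + 5936\right) + \left(- \frac{1}{12}\right) \left(-15\right) \left(-1 - - \frac{5}{4}\right) = 5945 + \frac{5 \left(-1 + \frac{5}{4}\right)}{4} = 5945 + \frac{5}{4} \cdot \frac{1}{4} = 5945 + \frac{5}{16} = \frac{95125}{16}$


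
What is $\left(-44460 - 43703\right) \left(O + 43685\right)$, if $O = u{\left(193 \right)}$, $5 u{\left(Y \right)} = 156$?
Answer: $- \frac{19270756703}{5} \approx -3.8542 \cdot 10^{9}$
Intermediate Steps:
$u{\left(Y \right)} = \frac{156}{5}$ ($u{\left(Y \right)} = \frac{1}{5} \cdot 156 = \frac{156}{5}$)
$O = \frac{156}{5} \approx 31.2$
$\left(-44460 - 43703\right) \left(O + 43685\right) = \left(-44460 - 43703\right) \left(\frac{156}{5} + 43685\right) = \left(-88163\right) \frac{218581}{5} = - \frac{19270756703}{5}$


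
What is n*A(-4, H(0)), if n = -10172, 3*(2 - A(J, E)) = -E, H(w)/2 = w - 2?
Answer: -20344/3 ≈ -6781.3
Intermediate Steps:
H(w) = -4 + 2*w (H(w) = 2*(w - 2) = 2*(-2 + w) = -4 + 2*w)
A(J, E) = 2 + E/3 (A(J, E) = 2 - (-1)*E/3 = 2 + E/3)
n*A(-4, H(0)) = -10172*(2 + (-4 + 2*0)/3) = -10172*(2 + (-4 + 0)/3) = -10172*(2 + (⅓)*(-4)) = -10172*(2 - 4/3) = -10172*⅔ = -20344/3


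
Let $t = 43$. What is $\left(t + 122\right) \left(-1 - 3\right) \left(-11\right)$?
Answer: $7260$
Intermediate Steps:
$\left(t + 122\right) \left(-1 - 3\right) \left(-11\right) = \left(43 + 122\right) \left(-1 - 3\right) \left(-11\right) = 165 \left(\left(-4\right) \left(-11\right)\right) = 165 \cdot 44 = 7260$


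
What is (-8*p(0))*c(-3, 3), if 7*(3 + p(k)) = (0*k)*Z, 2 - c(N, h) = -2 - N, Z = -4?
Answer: 24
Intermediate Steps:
c(N, h) = 4 + N (c(N, h) = 2 - (-2 - N) = 2 + (2 + N) = 4 + N)
p(k) = -3 (p(k) = -3 + ((0*k)*(-4))/7 = -3 + (0*(-4))/7 = -3 + (1/7)*0 = -3 + 0 = -3)
(-8*p(0))*c(-3, 3) = (-8*(-3))*(4 - 3) = 24*1 = 24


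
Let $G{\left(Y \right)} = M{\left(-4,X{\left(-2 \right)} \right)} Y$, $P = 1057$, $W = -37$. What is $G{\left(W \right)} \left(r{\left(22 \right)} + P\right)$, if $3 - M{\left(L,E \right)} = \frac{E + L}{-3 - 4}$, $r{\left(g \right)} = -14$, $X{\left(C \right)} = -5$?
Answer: $-66156$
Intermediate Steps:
$M{\left(L,E \right)} = 3 + \frac{E}{7} + \frac{L}{7}$ ($M{\left(L,E \right)} = 3 - \frac{E + L}{-3 - 4} = 3 - \frac{E + L}{-7} = 3 - \left(E + L\right) \left(- \frac{1}{7}\right) = 3 - \left(- \frac{E}{7} - \frac{L}{7}\right) = 3 + \left(\frac{E}{7} + \frac{L}{7}\right) = 3 + \frac{E}{7} + \frac{L}{7}$)
$G{\left(Y \right)} = \frac{12 Y}{7}$ ($G{\left(Y \right)} = \left(3 + \frac{1}{7} \left(-5\right) + \frac{1}{7} \left(-4\right)\right) Y = \left(3 - \frac{5}{7} - \frac{4}{7}\right) Y = \frac{12 Y}{7}$)
$G{\left(W \right)} \left(r{\left(22 \right)} + P\right) = \frac{12}{7} \left(-37\right) \left(-14 + 1057\right) = \left(- \frac{444}{7}\right) 1043 = -66156$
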